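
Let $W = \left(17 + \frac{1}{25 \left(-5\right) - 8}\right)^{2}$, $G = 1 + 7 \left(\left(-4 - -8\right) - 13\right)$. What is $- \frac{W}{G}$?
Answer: $\frac{2553800}{548359} \approx 4.6572$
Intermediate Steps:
$G = -62$ ($G = 1 + 7 \left(\left(-4 + 8\right) - 13\right) = 1 + 7 \left(4 - 13\right) = 1 + 7 \left(-9\right) = 1 - 63 = -62$)
$W = \frac{5107600}{17689}$ ($W = \left(17 + \frac{1}{-125 - 8}\right)^{2} = \left(17 + \frac{1}{-133}\right)^{2} = \left(17 - \frac{1}{133}\right)^{2} = \left(\frac{2260}{133}\right)^{2} = \frac{5107600}{17689} \approx 288.74$)
$- \frac{W}{G} = - \frac{5107600}{17689 \left(-62\right)} = - \frac{5107600 \left(-1\right)}{17689 \cdot 62} = \left(-1\right) \left(- \frac{2553800}{548359}\right) = \frac{2553800}{548359}$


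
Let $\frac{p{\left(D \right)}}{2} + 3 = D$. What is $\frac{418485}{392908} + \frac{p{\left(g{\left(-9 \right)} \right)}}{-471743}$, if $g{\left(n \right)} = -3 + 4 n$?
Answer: $\frac{197450373627}{185351598644} \approx 1.0653$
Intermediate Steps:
$p{\left(D \right)} = -6 + 2 D$
$\frac{418485}{392908} + \frac{p{\left(g{\left(-9 \right)} \right)}}{-471743} = \frac{418485}{392908} + \frac{-6 + 2 \left(-3 + 4 \left(-9\right)\right)}{-471743} = 418485 \cdot \frac{1}{392908} + \left(-6 + 2 \left(-3 - 36\right)\right) \left(- \frac{1}{471743}\right) = \frac{418485}{392908} + \left(-6 + 2 \left(-39\right)\right) \left(- \frac{1}{471743}\right) = \frac{418485}{392908} + \left(-6 - 78\right) \left(- \frac{1}{471743}\right) = \frac{418485}{392908} - - \frac{84}{471743} = \frac{418485}{392908} + \frac{84}{471743} = \frac{197450373627}{185351598644}$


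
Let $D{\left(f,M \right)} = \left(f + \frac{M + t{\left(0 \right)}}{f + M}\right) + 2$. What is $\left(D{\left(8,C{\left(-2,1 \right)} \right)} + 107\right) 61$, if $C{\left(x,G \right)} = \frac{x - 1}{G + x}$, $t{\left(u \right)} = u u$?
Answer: $\frac{78690}{11} \approx 7153.6$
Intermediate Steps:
$t{\left(u \right)} = u^{2}$
$C{\left(x,G \right)} = \frac{-1 + x}{G + x}$
$D{\left(f,M \right)} = 2 + f + \frac{M}{M + f}$ ($D{\left(f,M \right)} = \left(f + \frac{M + 0^{2}}{f + M}\right) + 2 = \left(f + \frac{M + 0}{M + f}\right) + 2 = \left(f + \frac{M}{M + f}\right) + 2 = 2 + f + \frac{M}{M + f}$)
$\left(D{\left(8,C{\left(-2,1 \right)} \right)} + 107\right) 61 = \left(\frac{8^{2} + 2 \cdot 8 + 3 \frac{-1 - 2}{1 - 2} + \frac{-1 - 2}{1 - 2} \cdot 8}{\frac{-1 - 2}{1 - 2} + 8} + 107\right) 61 = \left(\frac{64 + 16 + 3 \frac{1}{-1} \left(-3\right) + \frac{1}{-1} \left(-3\right) 8}{\frac{1}{-1} \left(-3\right) + 8} + 107\right) 61 = \left(\frac{64 + 16 + 3 \left(\left(-1\right) \left(-3\right)\right) + \left(-1\right) \left(-3\right) 8}{\left(-1\right) \left(-3\right) + 8} + 107\right) 61 = \left(\frac{64 + 16 + 3 \cdot 3 + 3 \cdot 8}{3 + 8} + 107\right) 61 = \left(\frac{64 + 16 + 9 + 24}{11} + 107\right) 61 = \left(\frac{1}{11} \cdot 113 + 107\right) 61 = \left(\frac{113}{11} + 107\right) 61 = \frac{1290}{11} \cdot 61 = \frac{78690}{11}$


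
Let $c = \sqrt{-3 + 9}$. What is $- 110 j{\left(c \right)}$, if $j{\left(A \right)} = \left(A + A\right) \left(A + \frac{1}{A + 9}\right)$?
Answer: $- \frac{6512}{5} - \frac{132 \sqrt{6}}{5} \approx -1367.1$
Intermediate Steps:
$c = \sqrt{6} \approx 2.4495$
$j{\left(A \right)} = 2 A \left(A + \frac{1}{9 + A}\right)$
$- 110 j{\left(c \right)} = - 110 \frac{2 \sqrt{6} \left(1 + \left(\sqrt{6}\right)^{2} + 9 \sqrt{6}\right)}{9 + \sqrt{6}} = - 110 \frac{2 \sqrt{6} \left(1 + 6 + 9 \sqrt{6}\right)}{9 + \sqrt{6}} = - 110 \frac{2 \sqrt{6} \left(7 + 9 \sqrt{6}\right)}{9 + \sqrt{6}} = - \frac{220 \sqrt{6} \left(7 + 9 \sqrt{6}\right)}{9 + \sqrt{6}}$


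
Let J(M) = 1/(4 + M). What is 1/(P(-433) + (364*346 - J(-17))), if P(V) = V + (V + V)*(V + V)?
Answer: 13/11381072 ≈ 1.1422e-6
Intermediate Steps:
P(V) = V + 4*V² (P(V) = V + (2*V)*(2*V) = V + 4*V²)
1/(P(-433) + (364*346 - J(-17))) = 1/(-433*(1 + 4*(-433)) + (364*346 - 1/(4 - 17))) = 1/(-433*(1 - 1732) + (125944 - 1/(-13))) = 1/(-433*(-1731) + (125944 - 1*(-1/13))) = 1/(749523 + (125944 + 1/13)) = 1/(749523 + 1637273/13) = 1/(11381072/13) = 13/11381072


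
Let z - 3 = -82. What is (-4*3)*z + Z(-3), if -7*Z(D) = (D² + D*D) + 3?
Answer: 945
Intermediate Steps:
Z(D) = -3/7 - 2*D²/7 (Z(D) = -((D² + D*D) + 3)/7 = -((D² + D²) + 3)/7 = -(2*D² + 3)/7 = -(3 + 2*D²)/7 = -3/7 - 2*D²/7)
z = -79 (z = 3 - 82 = -79)
(-4*3)*z + Z(-3) = -4*3*(-79) + (-3/7 - 2/7*(-3)²) = -12*(-79) + (-3/7 - 2/7*9) = 948 + (-3/7 - 18/7) = 948 - 3 = 945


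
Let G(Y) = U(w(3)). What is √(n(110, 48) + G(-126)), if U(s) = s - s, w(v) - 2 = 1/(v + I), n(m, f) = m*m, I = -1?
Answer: 110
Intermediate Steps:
n(m, f) = m²
w(v) = 2 + 1/(-1 + v) (w(v) = 2 + 1/(v - 1) = 2 + 1/(-1 + v))
U(s) = 0
G(Y) = 0
√(n(110, 48) + G(-126)) = √(110² + 0) = √(12100 + 0) = √12100 = 110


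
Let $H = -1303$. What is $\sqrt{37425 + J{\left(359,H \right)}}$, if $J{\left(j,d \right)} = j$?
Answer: $2 \sqrt{9446} \approx 194.38$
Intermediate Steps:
$\sqrt{37425 + J{\left(359,H \right)}} = \sqrt{37425 + 359} = \sqrt{37784} = 2 \sqrt{9446}$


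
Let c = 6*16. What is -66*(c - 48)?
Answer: -3168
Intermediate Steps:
c = 96
-66*(c - 48) = -66*(96 - 48) = -66*48 = -3168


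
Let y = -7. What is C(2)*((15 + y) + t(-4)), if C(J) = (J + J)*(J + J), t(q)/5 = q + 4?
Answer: 128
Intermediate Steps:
t(q) = 20 + 5*q (t(q) = 5*(q + 4) = 5*(4 + q) = 20 + 5*q)
C(J) = 4*J**2 (C(J) = (2*J)*(2*J) = 4*J**2)
C(2)*((15 + y) + t(-4)) = (4*2**2)*((15 - 7) + (20 + 5*(-4))) = (4*4)*(8 + (20 - 20)) = 16*(8 + 0) = 16*8 = 128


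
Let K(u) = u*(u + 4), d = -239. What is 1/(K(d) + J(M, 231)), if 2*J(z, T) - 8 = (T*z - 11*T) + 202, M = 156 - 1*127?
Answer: 1/58349 ≈ 1.7138e-5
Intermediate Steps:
K(u) = u*(4 + u)
M = 29 (M = 156 - 127 = 29)
J(z, T) = 105 - 11*T/2 + T*z/2 (J(z, T) = 4 + ((T*z - 11*T) + 202)/2 = 4 + ((-11*T + T*z) + 202)/2 = 4 + (202 - 11*T + T*z)/2 = 4 + (101 - 11*T/2 + T*z/2) = 105 - 11*T/2 + T*z/2)
1/(K(d) + J(M, 231)) = 1/(-239*(4 - 239) + (105 - 11/2*231 + (½)*231*29)) = 1/(-239*(-235) + (105 - 2541/2 + 6699/2)) = 1/(56165 + 2184) = 1/58349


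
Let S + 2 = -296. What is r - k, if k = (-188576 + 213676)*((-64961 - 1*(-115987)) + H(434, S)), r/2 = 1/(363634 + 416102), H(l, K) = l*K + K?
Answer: 769194125227201/389868 ≈ 1.9730e+9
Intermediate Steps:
S = -298 (S = -2 - 296 = -298)
H(l, K) = K + K*l (H(l, K) = K*l + K = K + K*l)
r = 1/389868 (r = 2/(363634 + 416102) = 2/779736 = 2*(1/779736) = 1/389868 ≈ 2.5650e-6)
k = -1972960400 (k = (-188576 + 213676)*((-64961 - 1*(-115987)) - 298*(1 + 434)) = 25100*((-64961 + 115987) - 298*435) = 25100*(51026 - 129630) = 25100*(-78604) = -1972960400)
r - k = 1/389868 - 1*(-1972960400) = 1/389868 + 1972960400 = 769194125227201/389868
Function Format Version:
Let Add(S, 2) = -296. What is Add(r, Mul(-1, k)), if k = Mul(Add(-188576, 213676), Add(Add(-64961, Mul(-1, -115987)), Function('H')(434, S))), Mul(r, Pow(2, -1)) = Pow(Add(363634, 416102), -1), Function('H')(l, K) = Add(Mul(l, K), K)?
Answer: Rational(769194125227201, 389868) ≈ 1.9730e+9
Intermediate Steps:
S = -298 (S = Add(-2, -296) = -298)
Function('H')(l, K) = Add(K, Mul(K, l)) (Function('H')(l, K) = Add(Mul(K, l), K) = Add(K, Mul(K, l)))
r = Rational(1, 389868) (r = Mul(2, Pow(Add(363634, 416102), -1)) = Mul(2, Pow(779736, -1)) = Mul(2, Rational(1, 779736)) = Rational(1, 389868) ≈ 2.5650e-6)
k = -1972960400 (k = Mul(Add(-188576, 213676), Add(Add(-64961, Mul(-1, -115987)), Mul(-298, Add(1, 434)))) = Mul(25100, Add(Add(-64961, 115987), Mul(-298, 435))) = Mul(25100, Add(51026, -129630)) = Mul(25100, -78604) = -1972960400)
Add(r, Mul(-1, k)) = Add(Rational(1, 389868), Mul(-1, -1972960400)) = Add(Rational(1, 389868), 1972960400) = Rational(769194125227201, 389868)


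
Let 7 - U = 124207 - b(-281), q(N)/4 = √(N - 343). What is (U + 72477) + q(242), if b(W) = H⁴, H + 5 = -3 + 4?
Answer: -51467 + 4*I*√101 ≈ -51467.0 + 40.2*I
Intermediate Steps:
H = -4 (H = -5 + (-3 + 4) = -5 + 1 = -4)
q(N) = 4*√(-343 + N) (q(N) = 4*√(N - 343) = 4*√(-343 + N))
b(W) = 256 (b(W) = (-4)⁴ = 256)
U = -123944 (U = 7 - (124207 - 1*256) = 7 - (124207 - 256) = 7 - 1*123951 = 7 - 123951 = -123944)
(U + 72477) + q(242) = (-123944 + 72477) + 4*√(-343 + 242) = -51467 + 4*√(-101) = -51467 + 4*(I*√101) = -51467 + 4*I*√101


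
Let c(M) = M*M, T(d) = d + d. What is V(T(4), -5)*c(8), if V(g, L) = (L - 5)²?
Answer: 6400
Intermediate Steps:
T(d) = 2*d
V(g, L) = (-5 + L)²
c(M) = M²
V(T(4), -5)*c(8) = (-5 - 5)²*8² = (-10)²*64 = 100*64 = 6400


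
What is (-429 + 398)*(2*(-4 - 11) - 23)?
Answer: 1643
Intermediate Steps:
(-429 + 398)*(2*(-4 - 11) - 23) = -31*(2*(-15) - 23) = -31*(-30 - 23) = -31*(-53) = 1643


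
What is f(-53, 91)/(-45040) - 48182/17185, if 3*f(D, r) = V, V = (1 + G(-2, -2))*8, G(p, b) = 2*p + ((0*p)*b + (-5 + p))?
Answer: -81362213/29025465 ≈ -2.8031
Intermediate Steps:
G(p, b) = -5 + 3*p (G(p, b) = 2*p + (0*b + (-5 + p)) = 2*p + (0 + (-5 + p)) = 2*p + (-5 + p) = -5 + 3*p)
V = -80 (V = (1 + (-5 + 3*(-2)))*8 = (1 + (-5 - 6))*8 = (1 - 11)*8 = -10*8 = -80)
f(D, r) = -80/3 (f(D, r) = (⅓)*(-80) = -80/3)
f(-53, 91)/(-45040) - 48182/17185 = -80/3/(-45040) - 48182/17185 = -80/3*(-1/45040) - 48182*1/17185 = 1/1689 - 48182/17185 = -81362213/29025465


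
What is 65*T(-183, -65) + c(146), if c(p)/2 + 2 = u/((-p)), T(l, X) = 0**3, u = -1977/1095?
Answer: -105921/26645 ≈ -3.9753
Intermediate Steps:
u = -659/365 (u = -1977/1095 = -1*659/365 = -659/365 ≈ -1.8055)
T(l, X) = 0
c(p) = -4 + 1318/(365*p) (c(p) = -4 + 2*(-659*(-1/p)/365) = -4 + 2*(-(-659)/(365*p)) = -4 + 2*(659/(365*p)) = -4 + 1318/(365*p))
65*T(-183, -65) + c(146) = 65*0 + (-4 + (1318/365)/146) = 0 + (-4 + (1318/365)*(1/146)) = 0 + (-4 + 659/26645) = 0 - 105921/26645 = -105921/26645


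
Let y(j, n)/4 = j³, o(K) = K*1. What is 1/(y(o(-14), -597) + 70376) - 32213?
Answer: -1913452199/59400 ≈ -32213.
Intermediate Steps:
o(K) = K
y(j, n) = 4*j³
1/(y(o(-14), -597) + 70376) - 32213 = 1/(4*(-14)³ + 70376) - 32213 = 1/(4*(-2744) + 70376) - 32213 = 1/(-10976 + 70376) - 32213 = 1/59400 - 32213 = -1913452199/59400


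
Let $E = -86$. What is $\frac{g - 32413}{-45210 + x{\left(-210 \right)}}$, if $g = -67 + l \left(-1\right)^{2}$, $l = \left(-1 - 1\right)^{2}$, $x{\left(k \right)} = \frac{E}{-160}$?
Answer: $\frac{2598080}{3616757} \approx 0.71835$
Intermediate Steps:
$x{\left(k \right)} = \frac{43}{80}$ ($x{\left(k \right)} = - \frac{86}{-160} = \left(-86\right) \left(- \frac{1}{160}\right) = \frac{43}{80}$)
$l = 4$ ($l = \left(-2\right)^{2} = 4$)
$g = -63$ ($g = -67 + 4 \left(-1\right)^{2} = -67 + 4 \cdot 1 = -67 + 4 = -63$)
$\frac{g - 32413}{-45210 + x{\left(-210 \right)}} = \frac{-63 - 32413}{-45210 + \frac{43}{80}} = - \frac{32476}{- \frac{3616757}{80}} = \left(-32476\right) \left(- \frac{80}{3616757}\right) = \frac{2598080}{3616757}$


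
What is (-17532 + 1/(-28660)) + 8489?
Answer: -259172381/28660 ≈ -9043.0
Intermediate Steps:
(-17532 + 1/(-28660)) + 8489 = (-17532 - 1/28660) + 8489 = -502467121/28660 + 8489 = -259172381/28660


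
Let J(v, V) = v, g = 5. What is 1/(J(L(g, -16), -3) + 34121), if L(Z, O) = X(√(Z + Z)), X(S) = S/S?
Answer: 1/34122 ≈ 2.9307e-5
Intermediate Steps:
X(S) = 1
L(Z, O) = 1
1/(J(L(g, -16), -3) + 34121) = 1/(1 + 34121) = 1/34122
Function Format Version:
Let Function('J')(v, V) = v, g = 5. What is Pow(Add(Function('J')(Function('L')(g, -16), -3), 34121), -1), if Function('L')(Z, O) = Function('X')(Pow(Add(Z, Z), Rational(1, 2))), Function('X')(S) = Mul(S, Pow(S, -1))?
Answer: Rational(1, 34122) ≈ 2.9307e-5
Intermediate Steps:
Function('X')(S) = 1
Function('L')(Z, O) = 1
Pow(Add(Function('J')(Function('L')(g, -16), -3), 34121), -1) = Pow(Add(1, 34121), -1) = Pow(34122, -1) = Rational(1, 34122)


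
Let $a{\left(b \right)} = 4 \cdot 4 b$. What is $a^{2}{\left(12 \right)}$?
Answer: $36864$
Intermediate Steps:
$a{\left(b \right)} = 16 b$
$a^{2}{\left(12 \right)} = \left(16 \cdot 12\right)^{2} = 192^{2} = 36864$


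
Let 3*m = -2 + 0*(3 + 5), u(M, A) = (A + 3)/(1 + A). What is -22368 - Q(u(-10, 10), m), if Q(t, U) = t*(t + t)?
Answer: -2706866/121 ≈ -22371.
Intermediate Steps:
u(M, A) = (3 + A)/(1 + A)
m = -2/3 (m = (-2 + 0*(3 + 5))/3 = (-2 + 0*8)/3 = (-2 + 0)/3 = (1/3)*(-2) = -2/3 ≈ -0.66667)
Q(t, U) = 2*t**2 (Q(t, U) = t*(2*t) = 2*t**2)
-22368 - Q(u(-10, 10), m) = -22368 - 2*((3 + 10)/(1 + 10))**2 = -22368 - 2*(13/11)**2 = -22368 - 2*169/121 = -22368 - 1*338/121 = -22368 - 338/121 = -2706866/121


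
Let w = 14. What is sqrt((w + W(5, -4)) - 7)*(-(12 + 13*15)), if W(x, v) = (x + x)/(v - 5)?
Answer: -69*sqrt(53) ≈ -502.33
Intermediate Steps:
W(x, v) = 2*x/(-5 + v) (W(x, v) = (2*x)/(-5 + v) = 2*x/(-5 + v))
sqrt((w + W(5, -4)) - 7)*(-(12 + 13*15)) = sqrt((14 + 2*5/(-5 - 4)) - 7)*(-(12 + 13*15)) = sqrt((14 + 2*5/(-9)) - 7)*(-(12 + 195)) = sqrt((14 + 2*5*(-1/9)) - 7)*(-1*207) = sqrt((14 - 10/9) - 7)*(-207) = sqrt(116/9 - 7)*(-207) = sqrt(53/9)*(-207) = (sqrt(53)/3)*(-207) = -69*sqrt(53)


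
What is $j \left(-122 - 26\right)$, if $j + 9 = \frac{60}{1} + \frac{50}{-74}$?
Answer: $-7448$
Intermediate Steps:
$j = \frac{1862}{37}$ ($j = -9 + \left(\frac{60}{1} + \frac{50}{-74}\right) = -9 + \left(60 \cdot 1 + 50 \left(- \frac{1}{74}\right)\right) = -9 + \left(60 - \frac{25}{37}\right) = -9 + \frac{2195}{37} = \frac{1862}{37} \approx 50.324$)
$j \left(-122 - 26\right) = \frac{1862 \left(-122 - 26\right)}{37} = \frac{1862}{37} \left(-148\right) = -7448$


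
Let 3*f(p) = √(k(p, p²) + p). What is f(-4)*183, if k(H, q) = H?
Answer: 122*I*√2 ≈ 172.53*I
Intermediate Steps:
f(p) = √2*√p/3 (f(p) = √(p + p)/3 = √(2*p)/3 = (√2*√p)/3 = √2*√p/3)
f(-4)*183 = (√2*√(-4)/3)*183 = (√2*(2*I)/3)*183 = (2*I*√2/3)*183 = 122*I*√2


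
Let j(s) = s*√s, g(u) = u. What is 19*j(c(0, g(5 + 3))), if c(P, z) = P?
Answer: 0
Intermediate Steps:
j(s) = s^(3/2)
19*j(c(0, g(5 + 3))) = 19*0^(3/2) = 19*0 = 0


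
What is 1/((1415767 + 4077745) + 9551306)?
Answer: 1/15044818 ≈ 6.6468e-8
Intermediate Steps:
1/((1415767 + 4077745) + 9551306) = 1/(5493512 + 9551306) = 1/15044818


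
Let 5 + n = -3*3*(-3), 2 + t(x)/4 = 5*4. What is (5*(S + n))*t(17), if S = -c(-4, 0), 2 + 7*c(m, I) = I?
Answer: 56160/7 ≈ 8022.9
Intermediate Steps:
c(m, I) = -2/7 + I/7
t(x) = 72 (t(x) = -8 + 4*(5*4) = -8 + 4*20 = -8 + 80 = 72)
S = 2/7 (S = -(-2/7 + (1/7)*0) = -(-2/7 + 0) = -1*(-2/7) = 2/7 ≈ 0.28571)
n = 22 (n = -5 - 3*3*(-3) = -5 - 9*(-3) = -5 + 27 = 22)
(5*(S + n))*t(17) = (5*(2/7 + 22))*72 = (5*(156/7))*72 = (780/7)*72 = 56160/7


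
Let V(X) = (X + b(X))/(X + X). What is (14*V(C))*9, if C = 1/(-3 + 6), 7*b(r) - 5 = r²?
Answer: 201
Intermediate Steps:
b(r) = 5/7 + r²/7
C = ⅓ (C = 1/3 = ⅓ ≈ 0.33333)
V(X) = (5/7 + X + X²/7)/(2*X) (V(X) = (X + (5/7 + X²/7))/(X + X) = (5/7 + X + X²/7)/((2*X)) = (1/(2*X))*(5/7 + X + X²/7) = (5/7 + X + X²/7)/(2*X))
(14*V(C))*9 = (14*((5 + (⅓)² + 7*(⅓))/(14*(⅓))))*9 = (14*((1/14)*3*(5 + ⅑ + 7/3)))*9 = (14*((1/14)*3*(67/9)))*9 = (14*(67/42))*9 = (67/3)*9 = 201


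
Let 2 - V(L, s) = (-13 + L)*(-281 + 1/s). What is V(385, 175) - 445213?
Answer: -59619197/175 ≈ -3.4068e+5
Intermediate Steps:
V(L, s) = 2 - (-281 + 1/s)*(-13 + L) (V(L, s) = 2 - (-13 + L)*(-281 + 1/s) = 2 - (-281 + 1/s)*(-13 + L))
V(385, 175) - 445213 = (13 - 1*385 + 175*(-3651 + 281*385))/175 - 445213 = (13 - 385 + 175*(-3651 + 108185))/175 - 445213 = (13 - 385 + 175*104534)/175 - 445213 = (13 - 385 + 18293450)/175 - 445213 = (1/175)*18293078 - 445213 = 18293078/175 - 445213 = -59619197/175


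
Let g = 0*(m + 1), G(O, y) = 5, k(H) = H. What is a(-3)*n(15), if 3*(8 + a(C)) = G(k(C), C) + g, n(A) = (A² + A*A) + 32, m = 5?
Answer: -9158/3 ≈ -3052.7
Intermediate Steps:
g = 0 (g = 0*(5 + 1) = 0*6 = 0)
n(A) = 32 + 2*A² (n(A) = (A² + A²) + 32 = 2*A² + 32 = 32 + 2*A²)
a(C) = -19/3 (a(C) = -8 + (5 + 0)/3 = -8 + (⅓)*5 = -8 + 5/3 = -19/3)
a(-3)*n(15) = -19*(32 + 2*15²)/3 = -19*(32 + 2*225)/3 = -19*(32 + 450)/3 = -19/3*482 = -9158/3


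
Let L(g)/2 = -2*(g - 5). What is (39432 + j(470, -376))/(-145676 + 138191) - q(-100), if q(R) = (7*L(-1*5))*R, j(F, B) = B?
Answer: 209540944/7485 ≈ 27995.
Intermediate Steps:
L(g) = 20 - 4*g (L(g) = 2*(-2*(g - 5)) = 2*(-2*(-5 + g)) = 2*(10 - 2*g) = 20 - 4*g)
q(R) = 280*R (q(R) = (7*(20 - (-4)*5))*R = (7*(20 - 4*(-5)))*R = (7*(20 + 20))*R = (7*40)*R = 280*R)
(39432 + j(470, -376))/(-145676 + 138191) - q(-100) = (39432 - 376)/(-145676 + 138191) - 280*(-100) = 39056/(-7485) - 1*(-28000) = 39056*(-1/7485) + 28000 = -39056/7485 + 28000 = 209540944/7485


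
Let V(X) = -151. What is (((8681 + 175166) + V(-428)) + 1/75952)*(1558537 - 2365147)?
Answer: -5626943056949865/37976 ≈ -1.4817e+11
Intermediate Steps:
(((8681 + 175166) + V(-428)) + 1/75952)*(1558537 - 2365147) = (((8681 + 175166) - 151) + 1/75952)*(1558537 - 2365147) = ((183847 - 151) + 1/75952)*(-806610) = (183696 + 1/75952)*(-806610) = (13952078593/75952)*(-806610) = -5626943056949865/37976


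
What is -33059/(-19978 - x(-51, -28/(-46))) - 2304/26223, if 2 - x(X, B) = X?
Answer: 273584911/175090971 ≈ 1.5625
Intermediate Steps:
x(X, B) = 2 - X
-33059/(-19978 - x(-51, -28/(-46))) - 2304/26223 = -33059/(-19978 - (2 - 1*(-51))) - 2304/26223 = -33059/(-19978 - (2 + 51)) - 2304*1/26223 = -33059/(-19978 - 1*53) - 768/8741 = -33059/(-19978 - 53) - 768/8741 = -33059/(-20031) - 768/8741 = -33059*(-1/20031) - 768/8741 = 33059/20031 - 768/8741 = 273584911/175090971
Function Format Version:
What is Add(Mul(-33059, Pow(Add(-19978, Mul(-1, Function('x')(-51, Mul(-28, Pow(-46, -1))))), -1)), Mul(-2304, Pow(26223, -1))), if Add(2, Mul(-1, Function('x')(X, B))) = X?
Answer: Rational(273584911, 175090971) ≈ 1.5625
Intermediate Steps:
Function('x')(X, B) = Add(2, Mul(-1, X))
Add(Mul(-33059, Pow(Add(-19978, Mul(-1, Function('x')(-51, Mul(-28, Pow(-46, -1))))), -1)), Mul(-2304, Pow(26223, -1))) = Add(Mul(-33059, Pow(Add(-19978, Mul(-1, Add(2, Mul(-1, -51)))), -1)), Mul(-2304, Pow(26223, -1))) = Add(Mul(-33059, Pow(Add(-19978, Mul(-1, Add(2, 51))), -1)), Mul(-2304, Rational(1, 26223))) = Add(Mul(-33059, Pow(Add(-19978, Mul(-1, 53)), -1)), Rational(-768, 8741)) = Add(Mul(-33059, Pow(Add(-19978, -53), -1)), Rational(-768, 8741)) = Add(Mul(-33059, Pow(-20031, -1)), Rational(-768, 8741)) = Add(Mul(-33059, Rational(-1, 20031)), Rational(-768, 8741)) = Add(Rational(33059, 20031), Rational(-768, 8741)) = Rational(273584911, 175090971)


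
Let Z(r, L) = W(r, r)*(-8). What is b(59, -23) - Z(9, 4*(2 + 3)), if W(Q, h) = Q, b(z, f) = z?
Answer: 131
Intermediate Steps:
Z(r, L) = -8*r (Z(r, L) = r*(-8) = -8*r)
b(59, -23) - Z(9, 4*(2 + 3)) = 59 - (-8)*9 = 59 - 1*(-72) = 59 + 72 = 131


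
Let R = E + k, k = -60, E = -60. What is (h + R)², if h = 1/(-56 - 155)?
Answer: 641153041/44521 ≈ 14401.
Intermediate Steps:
h = -1/211 (h = 1/(-211) = -1/211 ≈ -0.0047393)
R = -120 (R = -60 - 60 = -120)
(h + R)² = (-1/211 - 120)² = (-25321/211)² = 641153041/44521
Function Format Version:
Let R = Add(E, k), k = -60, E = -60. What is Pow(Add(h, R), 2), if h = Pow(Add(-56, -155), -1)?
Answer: Rational(641153041, 44521) ≈ 14401.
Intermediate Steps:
h = Rational(-1, 211) (h = Pow(-211, -1) = Rational(-1, 211) ≈ -0.0047393)
R = -120 (R = Add(-60, -60) = -120)
Pow(Add(h, R), 2) = Pow(Add(Rational(-1, 211), -120), 2) = Pow(Rational(-25321, 211), 2) = Rational(641153041, 44521)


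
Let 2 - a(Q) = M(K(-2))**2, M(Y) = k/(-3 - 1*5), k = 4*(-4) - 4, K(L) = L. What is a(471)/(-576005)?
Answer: 17/2304020 ≈ 7.3784e-6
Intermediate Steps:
k = -20 (k = -16 - 4 = -20)
M(Y) = 5/2 (M(Y) = -20/(-3 - 1*5) = -20/(-3 - 5) = -20/(-8) = -20*(-1/8) = 5/2)
a(Q) = -17/4 (a(Q) = 2 - (5/2)**2 = 2 - 1*25/4 = 2 - 25/4 = -17/4)
a(471)/(-576005) = -17/4/(-576005) = -17/4*(-1/576005) = 17/2304020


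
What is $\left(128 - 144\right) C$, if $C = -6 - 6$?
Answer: $192$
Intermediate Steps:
$C = -12$ ($C = -6 - 6 = -12$)
$\left(128 - 144\right) C = \left(128 - 144\right) \left(-12\right) = \left(-16\right) \left(-12\right) = 192$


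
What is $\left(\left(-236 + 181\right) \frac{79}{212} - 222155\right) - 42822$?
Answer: $- \frac{56179469}{212} \approx -2.65 \cdot 10^{5}$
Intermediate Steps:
$\left(\left(-236 + 181\right) \frac{79}{212} - 222155\right) - 42822 = \left(- 55 \cdot 79 \cdot \frac{1}{212} - 222155\right) - 42822 = \left(\left(-55\right) \frac{79}{212} - 222155\right) - 42822 = \left(- \frac{4345}{212} - 222155\right) - 42822 = - \frac{47101205}{212} - 42822 = - \frac{56179469}{212}$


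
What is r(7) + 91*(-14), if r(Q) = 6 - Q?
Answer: -1275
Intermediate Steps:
r(7) + 91*(-14) = (6 - 1*7) + 91*(-14) = (6 - 7) - 1274 = -1 - 1274 = -1275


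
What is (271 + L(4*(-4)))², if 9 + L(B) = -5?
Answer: 66049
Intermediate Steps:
L(B) = -14 (L(B) = -9 - 5 = -14)
(271 + L(4*(-4)))² = (271 - 14)² = 257² = 66049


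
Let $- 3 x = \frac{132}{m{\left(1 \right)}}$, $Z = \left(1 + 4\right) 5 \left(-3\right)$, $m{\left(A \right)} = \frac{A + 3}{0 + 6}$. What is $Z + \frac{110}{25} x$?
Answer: $- \frac{1827}{5} \approx -365.4$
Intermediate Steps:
$m{\left(A \right)} = \frac{1}{2} + \frac{A}{6}$ ($m{\left(A \right)} = \frac{3 + A}{6} = \left(3 + A\right) \frac{1}{6} = \frac{1}{2} + \frac{A}{6}$)
$Z = -75$ ($Z = 5 \cdot 5 \left(-3\right) = 25 \left(-3\right) = -75$)
$x = -66$ ($x = - \frac{132 \frac{1}{\frac{1}{2} + \frac{1}{6} \cdot 1}}{3} = - \frac{132 \frac{1}{\frac{1}{2} + \frac{1}{6}}}{3} = - \frac{132 \frac{1}{\frac{2}{3}}}{3} = - \frac{132 \cdot \frac{3}{2}}{3} = \left(- \frac{1}{3}\right) 198 = -66$)
$Z + \frac{110}{25} x = -75 + \frac{110}{25} \left(-66\right) = -75 + 110 \cdot \frac{1}{25} \left(-66\right) = -75 + \frac{22}{5} \left(-66\right) = -75 - \frac{1452}{5} = - \frac{1827}{5}$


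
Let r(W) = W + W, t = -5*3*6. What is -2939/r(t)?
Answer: 2939/180 ≈ 16.328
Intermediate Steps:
t = -90 (t = -15*6 = -90)
r(W) = 2*W
-2939/r(t) = -2939/(2*(-90)) = -2939/(-180) = -2939*(-1/180) = 2939/180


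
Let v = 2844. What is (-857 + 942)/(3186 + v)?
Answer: 17/1206 ≈ 0.014096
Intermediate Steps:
(-857 + 942)/(3186 + v) = (-857 + 942)/(3186 + 2844) = 85/6030 = 85*(1/6030) = 17/1206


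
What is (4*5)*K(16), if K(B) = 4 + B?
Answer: 400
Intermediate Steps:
(4*5)*K(16) = (4*5)*(4 + 16) = 20*20 = 400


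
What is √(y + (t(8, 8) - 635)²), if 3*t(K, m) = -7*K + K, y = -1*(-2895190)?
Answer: 13*√19639 ≈ 1821.8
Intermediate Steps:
y = 2895190
t(K, m) = -2*K (t(K, m) = (-7*K + K)/3 = (-6*K)/3 = -2*K)
√(y + (t(8, 8) - 635)²) = √(2895190 + (-2*8 - 635)²) = √(2895190 + (-16 - 635)²) = √(2895190 + (-651)²) = √(2895190 + 423801) = √3318991 = 13*√19639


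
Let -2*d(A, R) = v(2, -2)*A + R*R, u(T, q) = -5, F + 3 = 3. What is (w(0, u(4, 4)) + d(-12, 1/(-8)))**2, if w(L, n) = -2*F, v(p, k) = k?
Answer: 2362369/16384 ≈ 144.19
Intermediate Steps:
F = 0 (F = -3 + 3 = 0)
w(L, n) = 0 (w(L, n) = -2*0 = 0)
d(A, R) = A - R**2/2 (d(A, R) = -(-2*A + R*R)/2 = -(-2*A + R**2)/2 = -(R**2 - 2*A)/2 = A - R**2/2)
(w(0, u(4, 4)) + d(-12, 1/(-8)))**2 = (0 + (-12 - (1/(-8))**2/2))**2 = (0 + (-12 - (-1/8)**2/2))**2 = (0 + (-12 - 1/2*1/64))**2 = (0 + (-12 - 1/128))**2 = (0 - 1537/128)**2 = (-1537/128)**2 = 2362369/16384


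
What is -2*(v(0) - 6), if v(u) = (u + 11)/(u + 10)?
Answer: 49/5 ≈ 9.8000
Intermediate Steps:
v(u) = (11 + u)/(10 + u)
-2*(v(0) - 6) = -2*((11 + 0)/(10 + 0) - 6) = -2*(11/10 - 6) = -2*(-49/10) = 49/5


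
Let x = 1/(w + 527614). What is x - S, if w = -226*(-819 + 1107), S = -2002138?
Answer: 926040880589/462526 ≈ 2.0021e+6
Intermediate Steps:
w = -65088 (w = -226*288 = -65088)
x = 1/462526 (x = 1/(-65088 + 527614) = 1/462526 ≈ 2.1620e-6)
x - S = 1/462526 - 1*(-2002138) = 1/462526 + 2002138 = 926040880589/462526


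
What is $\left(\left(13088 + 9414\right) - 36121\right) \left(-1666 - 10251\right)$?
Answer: $162297623$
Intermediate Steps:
$\left(\left(13088 + 9414\right) - 36121\right) \left(-1666 - 10251\right) = \left(22502 - 36121\right) \left(-11917\right) = \left(-13619\right) \left(-11917\right) = 162297623$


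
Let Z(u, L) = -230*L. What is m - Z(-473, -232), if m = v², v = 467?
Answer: 164729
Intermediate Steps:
m = 218089 (m = 467² = 218089)
m - Z(-473, -232) = 218089 - (-230)*(-232) = 218089 - 1*53360 = 218089 - 53360 = 164729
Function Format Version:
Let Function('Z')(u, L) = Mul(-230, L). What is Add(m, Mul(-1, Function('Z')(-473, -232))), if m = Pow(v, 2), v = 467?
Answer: 164729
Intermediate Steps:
m = 218089 (m = Pow(467, 2) = 218089)
Add(m, Mul(-1, Function('Z')(-473, -232))) = Add(218089, Mul(-1, Mul(-230, -232))) = Add(218089, Mul(-1, 53360)) = Add(218089, -53360) = 164729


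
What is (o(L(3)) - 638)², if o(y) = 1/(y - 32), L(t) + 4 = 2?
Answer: 470586249/1156 ≈ 4.0708e+5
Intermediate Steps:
L(t) = -2 (L(t) = -4 + 2 = -2)
o(y) = 1/(-32 + y)
(o(L(3)) - 638)² = (1/(-32 - 2) - 638)² = (1/(-34) - 638)² = (-1/34 - 638)² = (-21693/34)² = 470586249/1156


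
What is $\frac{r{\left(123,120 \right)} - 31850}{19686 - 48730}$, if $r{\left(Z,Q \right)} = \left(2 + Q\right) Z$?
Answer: $\frac{4211}{7261} \approx 0.57995$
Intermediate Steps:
$r{\left(Z,Q \right)} = Z \left(2 + Q\right)$
$\frac{r{\left(123,120 \right)} - 31850}{19686 - 48730} = \frac{123 \left(2 + 120\right) - 31850}{19686 - 48730} = \frac{123 \cdot 122 - 31850}{-29044} = \left(15006 - 31850\right) \left(- \frac{1}{29044}\right) = \left(-16844\right) \left(- \frac{1}{29044}\right) = \frac{4211}{7261}$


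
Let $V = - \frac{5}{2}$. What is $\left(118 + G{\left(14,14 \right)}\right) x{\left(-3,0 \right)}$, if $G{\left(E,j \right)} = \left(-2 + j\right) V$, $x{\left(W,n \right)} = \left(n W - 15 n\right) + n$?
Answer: $0$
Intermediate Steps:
$V = - \frac{5}{2}$ ($V = \left(-5\right) \frac{1}{2} = - \frac{5}{2} \approx -2.5$)
$x{\left(W,n \right)} = - 14 n + W n$ ($x{\left(W,n \right)} = \left(W n - 15 n\right) + n = \left(- 15 n + W n\right) + n = - 14 n + W n$)
$G{\left(E,j \right)} = 5 - \frac{5 j}{2}$ ($G{\left(E,j \right)} = \left(-2 + j\right) \left(- \frac{5}{2}\right) = 5 - \frac{5 j}{2}$)
$\left(118 + G{\left(14,14 \right)}\right) x{\left(-3,0 \right)} = \left(118 + \left(5 - 35\right)\right) 0 \left(-14 - 3\right) = \left(118 + \left(5 - 35\right)\right) 0 \left(-17\right) = \left(118 - 30\right) 0 = 88 \cdot 0 = 0$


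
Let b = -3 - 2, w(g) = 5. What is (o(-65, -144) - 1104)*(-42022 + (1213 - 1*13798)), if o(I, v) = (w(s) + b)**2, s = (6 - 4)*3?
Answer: 60286128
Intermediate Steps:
s = 6 (s = 2*3 = 6)
b = -5
o(I, v) = 0 (o(I, v) = (5 - 5)**2 = 0**2 = 0)
(o(-65, -144) - 1104)*(-42022 + (1213 - 1*13798)) = (0 - 1104)*(-42022 + (1213 - 1*13798)) = -1104*(-42022 + (1213 - 13798)) = -1104*(-42022 - 12585) = -1104*(-54607) = 60286128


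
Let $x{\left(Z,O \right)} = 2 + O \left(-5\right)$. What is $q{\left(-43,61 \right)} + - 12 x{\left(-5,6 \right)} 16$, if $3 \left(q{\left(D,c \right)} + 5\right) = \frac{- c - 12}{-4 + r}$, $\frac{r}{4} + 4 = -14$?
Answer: $\frac{1224661}{228} \approx 5371.3$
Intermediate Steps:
$r = -72$ ($r = -16 + 4 \left(-14\right) = -16 - 56 = -72$)
$x{\left(Z,O \right)} = 2 - 5 O$
$q{\left(D,c \right)} = - \frac{94}{19} + \frac{c}{228}$ ($q{\left(D,c \right)} = -5 + \frac{\left(- c - 12\right) \frac{1}{-4 - 72}}{3} = -5 + \frac{\left(-12 - c\right) \frac{1}{-76}}{3} = -5 + \frac{\left(-12 - c\right) \left(- \frac{1}{76}\right)}{3} = -5 + \frac{\frac{3}{19} + \frac{c}{76}}{3} = -5 + \left(\frac{1}{19} + \frac{c}{228}\right) = - \frac{94}{19} + \frac{c}{228}$)
$q{\left(-43,61 \right)} + - 12 x{\left(-5,6 \right)} 16 = \left(- \frac{94}{19} + \frac{1}{228} \cdot 61\right) + - 12 \left(2 - 30\right) 16 = \left(- \frac{94}{19} + \frac{61}{228}\right) + - 12 \left(2 - 30\right) 16 = - \frac{1067}{228} + \left(-12\right) \left(-28\right) 16 = - \frac{1067}{228} + 336 \cdot 16 = - \frac{1067}{228} + 5376 = \frac{1224661}{228}$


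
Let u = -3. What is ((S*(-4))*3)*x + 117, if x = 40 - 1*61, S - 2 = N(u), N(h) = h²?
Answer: 2889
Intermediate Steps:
S = 11 (S = 2 + (-3)² = 2 + 9 = 11)
x = -21 (x = 40 - 61 = -21)
((S*(-4))*3)*x + 117 = ((11*(-4))*3)*(-21) + 117 = -44*3*(-21) + 117 = -132*(-21) + 117 = 2772 + 117 = 2889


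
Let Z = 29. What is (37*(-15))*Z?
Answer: -16095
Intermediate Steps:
(37*(-15))*Z = (37*(-15))*29 = -555*29 = -16095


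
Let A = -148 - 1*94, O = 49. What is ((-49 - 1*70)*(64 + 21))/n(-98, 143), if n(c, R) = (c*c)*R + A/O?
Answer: -495635/67294986 ≈ -0.0073651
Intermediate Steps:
A = -242 (A = -148 - 94 = -242)
n(c, R) = -242/49 + R*c² (n(c, R) = (c*c)*R - 242/49 = c²*R - 242*1/49 = R*c² - 242/49 = -242/49 + R*c²)
((-49 - 1*70)*(64 + 21))/n(-98, 143) = ((-49 - 1*70)*(64 + 21))/(-242/49 + 143*(-98)²) = ((-49 - 70)*85)/(-242/49 + 143*9604) = (-119*85)/(-242/49 + 1373372) = -10115/67294986/49 = -10115*49/67294986 = -495635/67294986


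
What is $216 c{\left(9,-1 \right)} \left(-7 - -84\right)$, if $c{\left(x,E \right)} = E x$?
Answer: $-149688$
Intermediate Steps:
$216 c{\left(9,-1 \right)} \left(-7 - -84\right) = 216 \left(\left(-1\right) 9\right) \left(-7 - -84\right) = 216 \left(-9\right) \left(-7 + 84\right) = \left(-1944\right) 77 = -149688$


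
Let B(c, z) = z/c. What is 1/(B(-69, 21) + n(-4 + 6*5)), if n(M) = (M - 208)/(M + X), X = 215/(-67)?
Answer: -35121/291151 ≈ -0.12063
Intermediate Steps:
X = -215/67 (X = 215*(-1/67) = -215/67 ≈ -3.2090)
n(M) = (-208 + M)/(-215/67 + M) (n(M) = (M - 208)/(M - 215/67) = (-208 + M)/(-215/67 + M))
1/(B(-69, 21) + n(-4 + 6*5)) = 1/(21/(-69) + 67*(-208 + (-4 + 6*5))/(-215 + 67*(-4 + 6*5))) = 1/(21*(-1/69) + 67*(-208 + (-4 + 30))/(-215 + 67*(-4 + 30))) = 1/(-7/23 + 67*(-208 + 26)/(-215 + 67*26)) = 1/(-7/23 + 67*(-182)/(-215 + 1742)) = 1/(-7/23 + 67*(-182)/1527) = 1/(-7/23 + 67*(1/1527)*(-182)) = 1/(-7/23 - 12194/1527) = 1/(-291151/35121) = -35121/291151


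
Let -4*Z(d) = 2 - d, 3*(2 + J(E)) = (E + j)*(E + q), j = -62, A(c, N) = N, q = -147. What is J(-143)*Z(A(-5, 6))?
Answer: 59444/3 ≈ 19815.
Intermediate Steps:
J(E) = -2 + (-147 + E)*(-62 + E)/3 (J(E) = -2 + ((E - 62)*(E - 147))/3 = -2 + ((-62 + E)*(-147 + E))/3 = -2 + ((-147 + E)*(-62 + E))/3 = -2 + (-147 + E)*(-62 + E)/3)
Z(d) = -½ + d/4 (Z(d) = -(2 - d)/4 = -½ + d/4)
J(-143)*Z(A(-5, 6)) = (3036 - 209/3*(-143) + (⅓)*(-143)²)*(-½ + (¼)*6) = (3036 + 29887/3 + (⅓)*20449)*(-½ + 3/2) = (3036 + 29887/3 + 20449/3)*1 = (59444/3)*1 = 59444/3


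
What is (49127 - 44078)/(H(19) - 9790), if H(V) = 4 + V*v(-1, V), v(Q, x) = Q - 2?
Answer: -99/193 ≈ -0.51295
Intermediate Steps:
v(Q, x) = -2 + Q
H(V) = 4 - 3*V (H(V) = 4 + V*(-2 - 1) = 4 + V*(-3) = 4 - 3*V)
(49127 - 44078)/(H(19) - 9790) = (49127 - 44078)/((4 - 3*19) - 9790) = 5049/((4 - 57) - 9790) = 5049/(-53 - 9790) = 5049/(-9843) = 5049*(-1/9843) = -99/193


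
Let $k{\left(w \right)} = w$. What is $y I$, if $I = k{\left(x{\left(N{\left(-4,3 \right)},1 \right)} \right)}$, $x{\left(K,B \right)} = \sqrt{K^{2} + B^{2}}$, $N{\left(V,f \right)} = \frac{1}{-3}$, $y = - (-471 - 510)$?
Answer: $327 \sqrt{10} \approx 1034.1$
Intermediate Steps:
$y = 981$ ($y = - (-471 - 510) = \left(-1\right) \left(-981\right) = 981$)
$N{\left(V,f \right)} = - \frac{1}{3}$
$x{\left(K,B \right)} = \sqrt{B^{2} + K^{2}}$
$I = \frac{\sqrt{10}}{3}$ ($I = \sqrt{1^{2} + \left(- \frac{1}{3}\right)^{2}} = \sqrt{1 + \frac{1}{9}} = \sqrt{\frac{10}{9}} = \frac{\sqrt{10}}{3} \approx 1.0541$)
$y I = 981 \frac{\sqrt{10}}{3} = 327 \sqrt{10}$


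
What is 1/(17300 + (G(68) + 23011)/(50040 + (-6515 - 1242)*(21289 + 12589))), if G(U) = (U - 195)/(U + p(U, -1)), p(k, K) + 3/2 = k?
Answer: 70677492014/1222720605652495 ≈ 5.7803e-5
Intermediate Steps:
p(k, K) = -3/2 + k
G(U) = (-195 + U)/(-3/2 + 2*U) (G(U) = (U - 195)/(U + (-3/2 + U)) = (-195 + U)/(-3/2 + 2*U))
1/(17300 + (G(68) + 23011)/(50040 + (-6515 - 1242)*(21289 + 12589))) = 1/(17300 + (2*(-195 + 68)/(-3 + 4*68) + 23011)/(50040 + (-6515 - 1242)*(21289 + 12589))) = 1/(17300 + (2*(-127)/(-3 + 272) + 23011)/(50040 - 7757*33878)) = 1/(17300 + (2*(-127)/269 + 23011)/(50040 - 262791646)) = 1/(17300 + (2*(1/269)*(-127) + 23011)/(-262741606)) = 1/(17300 + (-254/269 + 23011)*(-1/262741606)) = 1/(17300 + (6189705/269)*(-1/262741606)) = 1/(17300 - 6189705/70677492014) = 1/(1222720605652495/70677492014) = 70677492014/1222720605652495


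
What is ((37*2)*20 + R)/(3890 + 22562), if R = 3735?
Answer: 5215/26452 ≈ 0.19715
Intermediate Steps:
((37*2)*20 + R)/(3890 + 22562) = ((37*2)*20 + 3735)/(3890 + 22562) = (74*20 + 3735)/26452 = (1480 + 3735)*(1/26452) = 5215*(1/26452) = 5215/26452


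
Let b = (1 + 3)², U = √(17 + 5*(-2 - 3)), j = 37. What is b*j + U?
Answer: 592 + 2*I*√2 ≈ 592.0 + 2.8284*I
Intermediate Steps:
U = 2*I*√2 (U = √(17 + 5*(-5)) = √(17 - 25) = √(-8) = 2*I*√2 ≈ 2.8284*I)
b = 16 (b = 4² = 16)
b*j + U = 16*37 + 2*I*√2 = 592 + 2*I*√2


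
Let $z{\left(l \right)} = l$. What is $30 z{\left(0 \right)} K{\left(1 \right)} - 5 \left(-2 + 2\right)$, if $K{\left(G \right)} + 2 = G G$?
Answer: $0$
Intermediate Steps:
$K{\left(G \right)} = -2 + G^{2}$ ($K{\left(G \right)} = -2 + G G = -2 + G^{2}$)
$30 z{\left(0 \right)} K{\left(1 \right)} - 5 \left(-2 + 2\right) = 30 \cdot 0 \left(-2 + 1^{2}\right) - 5 \left(-2 + 2\right) = 30 \cdot 0 \left(-2 + 1\right) - 0 = 30 \cdot 0 \left(-1\right) + 0 = 30 \cdot 0 + 0 = 0 + 0 = 0$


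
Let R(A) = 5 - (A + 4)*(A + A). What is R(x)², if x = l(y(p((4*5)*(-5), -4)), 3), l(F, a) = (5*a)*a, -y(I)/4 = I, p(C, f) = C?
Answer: 19404025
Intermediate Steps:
y(I) = -4*I
l(F, a) = 5*a²
x = 45 (x = 5*3² = 5*9 = 45)
R(A) = 5 - 2*A*(4 + A) (R(A) = 5 - (4 + A)*2*A = 5 - 2*A*(4 + A))
R(x)² = (5 - 8*45 - 2*45²)² = (5 - 360 - 2*2025)² = (5 - 360 - 4050)² = (-4405)² = 19404025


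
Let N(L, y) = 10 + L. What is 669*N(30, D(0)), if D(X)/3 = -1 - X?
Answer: 26760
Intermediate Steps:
D(X) = -3 - 3*X (D(X) = 3*(-1 - X) = -3 - 3*X)
669*N(30, D(0)) = 669*(10 + 30) = 669*40 = 26760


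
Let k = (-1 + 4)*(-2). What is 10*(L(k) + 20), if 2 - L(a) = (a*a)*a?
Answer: 2380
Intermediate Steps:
k = -6 (k = 3*(-2) = -6)
L(a) = 2 - a**3 (L(a) = 2 - a*a*a = 2 - a**2*a = 2 - a**3)
10*(L(k) + 20) = 10*((2 - 1*(-6)**3) + 20) = 10*((2 - 1*(-216)) + 20) = 10*((2 + 216) + 20) = 10*(218 + 20) = 10*238 = 2380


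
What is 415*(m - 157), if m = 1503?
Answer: 558590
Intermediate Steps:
415*(m - 157) = 415*(1503 - 157) = 415*1346 = 558590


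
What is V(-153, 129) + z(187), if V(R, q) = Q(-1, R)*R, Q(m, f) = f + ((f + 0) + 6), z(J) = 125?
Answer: 46025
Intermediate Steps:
Q(m, f) = 6 + 2*f (Q(m, f) = f + (f + 6) = f + (6 + f) = 6 + 2*f)
V(R, q) = R*(6 + 2*R) (V(R, q) = (6 + 2*R)*R = R*(6 + 2*R))
V(-153, 129) + z(187) = 2*(-153)*(3 - 153) + 125 = 2*(-153)*(-150) + 125 = 45900 + 125 = 46025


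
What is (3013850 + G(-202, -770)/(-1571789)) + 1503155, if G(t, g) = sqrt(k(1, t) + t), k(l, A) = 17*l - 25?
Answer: 4517005 - I*sqrt(210)/1571789 ≈ 4.517e+6 - 9.2197e-6*I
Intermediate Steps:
k(l, A) = -25 + 17*l
G(t, g) = sqrt(-8 + t) (G(t, g) = sqrt((-25 + 17*1) + t) = sqrt((-25 + 17) + t) = sqrt(-8 + t))
(3013850 + G(-202, -770)/(-1571789)) + 1503155 = (3013850 + sqrt(-8 - 202)/(-1571789)) + 1503155 = (3013850 + sqrt(-210)*(-1/1571789)) + 1503155 = (3013850 + (I*sqrt(210))*(-1/1571789)) + 1503155 = (3013850 - I*sqrt(210)/1571789) + 1503155 = 4517005 - I*sqrt(210)/1571789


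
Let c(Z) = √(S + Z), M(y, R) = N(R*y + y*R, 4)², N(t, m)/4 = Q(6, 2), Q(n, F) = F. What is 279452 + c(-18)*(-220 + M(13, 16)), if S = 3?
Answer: 279452 - 156*I*√15 ≈ 2.7945e+5 - 604.19*I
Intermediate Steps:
N(t, m) = 8 (N(t, m) = 4*2 = 8)
M(y, R) = 64 (M(y, R) = 8² = 64)
c(Z) = √(3 + Z)
279452 + c(-18)*(-220 + M(13, 16)) = 279452 + √(3 - 18)*(-220 + 64) = 279452 + √(-15)*(-156) = 279452 + (I*√15)*(-156) = 279452 - 156*I*√15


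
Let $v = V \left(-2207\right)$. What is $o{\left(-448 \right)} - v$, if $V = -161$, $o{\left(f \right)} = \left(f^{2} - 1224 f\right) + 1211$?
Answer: $394940$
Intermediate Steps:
$o{\left(f \right)} = 1211 + f^{2} - 1224 f$
$v = 355327$ ($v = \left(-161\right) \left(-2207\right) = 355327$)
$o{\left(-448 \right)} - v = \left(1211 + \left(-448\right)^{2} - -548352\right) - 355327 = \left(1211 + 200704 + 548352\right) - 355327 = 750267 - 355327 = 394940$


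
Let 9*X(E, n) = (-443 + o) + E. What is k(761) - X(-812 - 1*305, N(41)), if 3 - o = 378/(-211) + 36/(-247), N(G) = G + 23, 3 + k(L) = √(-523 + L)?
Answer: 8848672/52117 + √238 ≈ 185.21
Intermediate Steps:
k(L) = -3 + √(-523 + L)
N(G) = 23 + G
o = 257313/52117 (o = 3 - (378/(-211) + 36/(-247)) = 3 - (378*(-1/211) + 36*(-1/247)) = 3 - (-378/211 - 36/247) = 3 - 1*(-100962/52117) = 3 + 100962/52117 = 257313/52117 ≈ 4.9372)
X(E, n) = -22830518/469053 + E/9 (X(E, n) = ((-443 + 257313/52117) + E)/9 = (-22830518/52117 + E)/9 = -22830518/469053 + E/9)
k(761) - X(-812 - 1*305, N(41)) = (-3 + √(-523 + 761)) - (-22830518/469053 + (-812 - 1*305)/9) = (-3 + √238) - (-22830518/469053 + (-812 - 305)/9) = (-3 + √238) - (-22830518/469053 + (⅑)*(-1117)) = (-3 + √238) - (-22830518/469053 - 1117/9) = (-3 + √238) - 1*(-9005023/52117) = (-3 + √238) + 9005023/52117 = 8848672/52117 + √238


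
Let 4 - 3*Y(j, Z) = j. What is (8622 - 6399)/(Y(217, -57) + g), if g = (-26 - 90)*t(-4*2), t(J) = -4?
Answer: 741/131 ≈ 5.6565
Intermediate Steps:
Y(j, Z) = 4/3 - j/3
g = 464 (g = (-26 - 90)*(-4) = -116*(-4) = 464)
(8622 - 6399)/(Y(217, -57) + g) = (8622 - 6399)/((4/3 - ⅓*217) + 464) = 2223/((4/3 - 217/3) + 464) = 2223/(-71 + 464) = 2223/393 = 2223*(1/393) = 741/131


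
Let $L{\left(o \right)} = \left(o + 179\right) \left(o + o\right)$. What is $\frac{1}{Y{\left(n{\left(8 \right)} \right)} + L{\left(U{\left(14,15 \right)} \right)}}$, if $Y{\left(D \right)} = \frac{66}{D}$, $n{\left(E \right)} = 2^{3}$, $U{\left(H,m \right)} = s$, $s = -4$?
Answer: $- \frac{4}{5567} \approx -0.00071852$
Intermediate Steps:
$U{\left(H,m \right)} = -4$
$n{\left(E \right)} = 8$
$L{\left(o \right)} = 2 o \left(179 + o\right)$ ($L{\left(o \right)} = \left(179 + o\right) 2 o = 2 o \left(179 + o\right)$)
$\frac{1}{Y{\left(n{\left(8 \right)} \right)} + L{\left(U{\left(14,15 \right)} \right)}} = \frac{1}{\frac{66}{8} + 2 \left(-4\right) \left(179 - 4\right)} = \frac{1}{66 \cdot \frac{1}{8} + 2 \left(-4\right) 175} = \frac{1}{\frac{33}{4} - 1400} = \frac{1}{- \frac{5567}{4}} = - \frac{4}{5567}$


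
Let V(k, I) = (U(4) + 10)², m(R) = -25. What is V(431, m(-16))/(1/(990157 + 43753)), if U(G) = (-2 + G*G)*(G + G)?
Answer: 15388716440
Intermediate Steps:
U(G) = 2*G*(-2 + G²) (U(G) = (-2 + G²)*(2*G) = 2*G*(-2 + G²))
V(k, I) = 14884 (V(k, I) = (2*4*(-2 + 4²) + 10)² = (2*4*(-2 + 16) + 10)² = (2*4*14 + 10)² = (112 + 10)² = 122² = 14884)
V(431, m(-16))/(1/(990157 + 43753)) = 14884/(1/(990157 + 43753)) = 14884/(1/1033910) = 14884*1033910 = 15388716440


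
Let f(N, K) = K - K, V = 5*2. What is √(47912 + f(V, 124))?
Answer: 2*√11978 ≈ 218.89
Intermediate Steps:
V = 10
f(N, K) = 0
√(47912 + f(V, 124)) = √(47912 + 0) = √47912 = 2*√11978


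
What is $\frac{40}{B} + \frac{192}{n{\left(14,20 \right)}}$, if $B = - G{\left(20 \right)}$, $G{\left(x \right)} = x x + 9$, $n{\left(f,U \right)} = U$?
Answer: $\frac{19432}{2045} \approx 9.5022$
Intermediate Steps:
$G{\left(x \right)} = 9 + x^{2}$ ($G{\left(x \right)} = x^{2} + 9 = 9 + x^{2}$)
$B = -409$ ($B = - (9 + 20^{2}) = - (9 + 400) = \left(-1\right) 409 = -409$)
$\frac{40}{B} + \frac{192}{n{\left(14,20 \right)}} = \frac{40}{-409} + \frac{192}{20} = 40 \left(- \frac{1}{409}\right) + 192 \cdot \frac{1}{20} = - \frac{40}{409} + \frac{48}{5} = \frac{19432}{2045}$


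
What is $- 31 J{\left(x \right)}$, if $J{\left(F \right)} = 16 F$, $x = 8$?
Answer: $-3968$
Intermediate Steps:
$- 31 J{\left(x \right)} = - 31 \cdot 16 \cdot 8 = \left(-31\right) 128 = -3968$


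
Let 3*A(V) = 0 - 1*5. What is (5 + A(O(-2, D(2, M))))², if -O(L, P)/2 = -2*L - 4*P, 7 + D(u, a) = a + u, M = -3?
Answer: 100/9 ≈ 11.111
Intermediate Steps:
D(u, a) = -7 + a + u (D(u, a) = -7 + (a + u) = -7 + a + u)
O(L, P) = 4*L + 8*P (O(L, P) = -2*(-2*L - 4*P) = -2*(-4*P - 2*L) = 4*L + 8*P)
A(V) = -5/3 (A(V) = (0 - 1*5)/3 = (0 - 5)/3 = (⅓)*(-5) = -5/3)
(5 + A(O(-2, D(2, M))))² = (5 - 5/3)² = (10/3)² = 100/9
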